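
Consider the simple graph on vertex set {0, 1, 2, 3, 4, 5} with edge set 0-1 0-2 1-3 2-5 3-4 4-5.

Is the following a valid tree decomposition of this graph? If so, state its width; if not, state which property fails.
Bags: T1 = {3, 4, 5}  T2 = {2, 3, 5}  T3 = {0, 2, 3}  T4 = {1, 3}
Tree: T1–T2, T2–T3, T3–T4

A tree decomposition must satisfy three properties: every vertex lies in some bag; for every edge, both endpoints lie together in some bag; and for every vertex, the bags containing it form a connected subtree. Here edge (0,1) lies in no bag, so the decomposition is invalid.

No — edge (0,1) lies in no bag.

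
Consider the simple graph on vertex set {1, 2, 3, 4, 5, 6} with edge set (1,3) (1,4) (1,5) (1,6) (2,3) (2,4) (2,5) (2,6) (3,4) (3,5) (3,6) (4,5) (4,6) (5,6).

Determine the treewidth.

A width-4 tree decomposition is:
Bags: B1 = {2, 3, 4, 5, 6}  B2 = {1, 3, 4, 5, 6}
Tree: B1–B2
The largest bag has 5 vertices, giving width 4; this decomposition certifies tw(G) ≤ 4. On the other hand G contains the 5-clique {1, 3, 4, 5, 6}. A clique must lie in a single bag of any decomposition, so no decomposition can have width below 4. Hence tw(G) = 4 exactly.

4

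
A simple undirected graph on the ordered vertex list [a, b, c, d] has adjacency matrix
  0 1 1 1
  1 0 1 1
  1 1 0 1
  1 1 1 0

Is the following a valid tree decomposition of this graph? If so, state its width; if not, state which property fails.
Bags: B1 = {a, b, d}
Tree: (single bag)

No — vertex c appears in no bag.

A tree decomposition must satisfy three properties: every vertex lies in some bag; for every edge, both endpoints lie together in some bag; and for every vertex, the bags containing it form a connected subtree. Here vertex c appears in no bag, so the decomposition is invalid.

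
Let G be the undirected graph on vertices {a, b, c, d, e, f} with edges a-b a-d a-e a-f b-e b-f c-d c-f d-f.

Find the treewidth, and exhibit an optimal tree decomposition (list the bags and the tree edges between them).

Each bag holds 3 vertices, so the decomposition has width 2, which upper-bounds the treewidth. For the lower bound, the 3 vertices {a, b, e} are pairwise adjacent, and any tree decomposition puts a clique entirely inside one bag — forcing width ≥ 2. Hence tw(G) = 2 exactly.

Treewidth 2.
One optimal decomposition is:
Bags: B1 = {a, b, f}  B2 = {a, b, e}  B3 = {a, d, f}  B4 = {c, d, f}
Tree: B1–B2, B1–B3, B3–B4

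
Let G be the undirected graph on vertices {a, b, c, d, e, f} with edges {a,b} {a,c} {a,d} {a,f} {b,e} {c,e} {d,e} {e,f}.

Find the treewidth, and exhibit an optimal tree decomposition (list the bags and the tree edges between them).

Treewidth 2.
One such decomposition:
Bags: B1 = {a, d, e}  B2 = {a, c, e}  B3 = {a, b, e}  B4 = {a, e, f}
Tree: B1–B2, B2–B3, B3–B4

The largest bag has 3 vertices, giving width 2; this decomposition certifies tw(G) ≤ 2. Since d–a–c–e–d is a cycle in G, G is not acyclic. Forests are exactly the graphs of treewidth ≤ 1, so tw(G) ≥ 2. Combining the bounds, tw(G) = 2.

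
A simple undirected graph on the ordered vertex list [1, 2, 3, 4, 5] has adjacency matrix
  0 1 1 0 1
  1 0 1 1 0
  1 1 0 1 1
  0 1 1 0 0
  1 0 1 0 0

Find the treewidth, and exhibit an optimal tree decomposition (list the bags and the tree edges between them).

Each bag holds 3 vertices, so the decomposition has width 2, which upper-bounds the treewidth. For the lower bound, the 3 vertices {1, 2, 3} are pairwise adjacent, and any tree decomposition puts a clique entirely inside one bag — forcing width ≥ 2. Combining the bounds, tw(G) = 2.

Treewidth 2.
One optimal decomposition is:
Bags: B1 = {2, 3, 4}  B2 = {1, 2, 3}  B3 = {1, 3, 5}
Tree: B1–B2, B2–B3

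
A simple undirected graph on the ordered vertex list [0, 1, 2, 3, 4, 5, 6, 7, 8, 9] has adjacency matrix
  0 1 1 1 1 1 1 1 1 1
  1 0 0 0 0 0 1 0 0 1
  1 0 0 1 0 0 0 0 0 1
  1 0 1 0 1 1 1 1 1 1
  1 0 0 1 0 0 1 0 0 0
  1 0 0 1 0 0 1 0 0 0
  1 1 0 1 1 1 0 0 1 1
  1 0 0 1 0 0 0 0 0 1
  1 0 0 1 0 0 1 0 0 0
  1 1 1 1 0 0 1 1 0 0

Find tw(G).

3

A width-3 tree decomposition is:
Bags: B1 = {0, 3, 6, 9}  B2 = {0, 3, 6, 8}  B3 = {0, 3, 4, 6}  B4 = {0, 3, 5, 6}  B5 = {0, 3, 7, 9}  B6 = {0, 1, 6, 9}  B7 = {0, 2, 3, 9}
Tree: B1–B2, B2–B3, B1–B4, B1–B5, B1–B6, B1–B7
Every bag has size at most 4, so the width is 4 − 1 = 3 and tw(G) ≤ 3. On the other hand G contains the 4-clique {0, 1, 6, 9}. A clique must lie in a single bag of any decomposition, so no decomposition can have width below 3. The upper and lower bounds meet at 3, so that is the treewidth.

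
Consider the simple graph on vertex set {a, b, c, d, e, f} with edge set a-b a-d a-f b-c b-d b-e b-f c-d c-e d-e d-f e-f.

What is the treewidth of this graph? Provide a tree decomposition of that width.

Every bag has size at most 4, so the width is 4 − 1 = 3 and tw(G) ≤ 3. For the lower bound, the 4 vertices {b, c, d, e} are pairwise adjacent, and any tree decomposition puts a clique entirely inside one bag — forcing width ≥ 3. Combining the bounds, tw(G) = 3.

Treewidth 3.
One optimal decomposition is:
Bags: B1 = {a, b, d, f}  B2 = {b, d, e, f}  B3 = {b, c, d, e}
Tree: B1–B2, B2–B3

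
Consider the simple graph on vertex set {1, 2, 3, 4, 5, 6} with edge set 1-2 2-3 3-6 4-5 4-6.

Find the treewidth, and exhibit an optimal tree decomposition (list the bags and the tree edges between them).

Treewidth 1.
One optimal decomposition is:
Bags: B1 = {4, 5}  B2 = {4, 6}  B3 = {3, 6}  B4 = {2, 3}  B5 = {1, 2}
Tree: B1–B2, B2–B3, B3–B4, B4–B5

The largest bag has 2 vertices, giving width 1; this decomposition certifies tw(G) ≤ 1. G has an edge, so its treewidth is at least 1. Hence tw(G) = 1 exactly.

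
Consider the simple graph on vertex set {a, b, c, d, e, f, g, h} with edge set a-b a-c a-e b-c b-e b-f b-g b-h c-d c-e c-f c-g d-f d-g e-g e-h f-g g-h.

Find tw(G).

3

A width-3 tree decomposition is:
Bags: B1 = {b, c, f, g}  B2 = {b, c, e, g}  B3 = {a, b, c, e}  B4 = {c, d, f, g}  B5 = {b, e, g, h}
Tree: B1–B2, B2–B3, B1–B4, B2–B5
The largest bag has 4 vertices, giving width 3; this decomposition certifies tw(G) ≤ 3. On the other hand G contains the 4-clique {c, d, f, g}. A clique must lie in a single bag of any decomposition, so no decomposition can have width below 3. Combining the bounds, tw(G) = 3.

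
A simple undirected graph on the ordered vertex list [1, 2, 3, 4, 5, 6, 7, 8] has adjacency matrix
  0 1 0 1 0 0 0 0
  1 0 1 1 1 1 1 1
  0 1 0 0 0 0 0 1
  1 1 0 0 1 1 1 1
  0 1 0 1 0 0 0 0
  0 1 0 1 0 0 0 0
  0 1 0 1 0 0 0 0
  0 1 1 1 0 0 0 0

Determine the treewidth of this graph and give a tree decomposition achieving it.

Every bag has size at most 3, so the width is 3 − 1 = 2 and tw(G) ≤ 2. For the lower bound, the 3 vertices {2, 3, 8} are pairwise adjacent, and any tree decomposition puts a clique entirely inside one bag — forcing width ≥ 2. Combining the bounds, tw(G) = 2.

Treewidth 2.
One such decomposition:
Bags: B1 = {2, 4, 8}  B2 = {1, 2, 4}  B3 = {2, 4, 5}  B4 = {2, 4, 7}  B5 = {2, 4, 6}  B6 = {2, 3, 8}
Tree: B1–B2, B2–B3, B1–B4, B4–B5, B1–B6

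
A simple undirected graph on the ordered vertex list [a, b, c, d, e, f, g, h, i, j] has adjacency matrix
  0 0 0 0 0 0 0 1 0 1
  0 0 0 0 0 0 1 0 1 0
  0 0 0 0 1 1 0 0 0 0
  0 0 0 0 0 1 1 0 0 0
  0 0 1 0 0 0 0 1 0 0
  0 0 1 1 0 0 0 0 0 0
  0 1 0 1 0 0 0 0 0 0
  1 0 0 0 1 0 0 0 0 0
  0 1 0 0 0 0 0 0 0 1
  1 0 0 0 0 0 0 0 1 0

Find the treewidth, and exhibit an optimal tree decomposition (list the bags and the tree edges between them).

Treewidth 2.
One such decomposition:
Bags: B1 = {d, f, g}  B2 = {c, f, g}  B3 = {c, e, g}  B4 = {e, g, h}  B5 = {a, g, h}  B6 = {a, g, j}  B7 = {g, i, j}  B8 = {b, g, i}
Tree: B1–B2, B2–B3, B3–B4, B4–B5, B5–B6, B6–B7, B7–B8

The largest bag has 3 vertices, giving width 2; this decomposition certifies tw(G) ≤ 2. Since g–d–f–c–e–h–a–j–i–b–g is a cycle in G, G is not acyclic. Forests are exactly the graphs of treewidth ≤ 1, so tw(G) ≥ 2. Therefore the treewidth is 2.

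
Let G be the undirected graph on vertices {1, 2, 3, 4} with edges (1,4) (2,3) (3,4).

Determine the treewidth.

1

A width-1 tree decomposition is:
Bags: B1 = {2, 3}  B2 = {3, 4}  B3 = {1, 4}
Tree: B1–B2, B2–B3
Each bag holds 2 vertices, so the decomposition has width 1, which upper-bounds the treewidth. Any graph with an edge has treewidth ≥ 1, and G has the edge 2–3. Combining the bounds, tw(G) = 1.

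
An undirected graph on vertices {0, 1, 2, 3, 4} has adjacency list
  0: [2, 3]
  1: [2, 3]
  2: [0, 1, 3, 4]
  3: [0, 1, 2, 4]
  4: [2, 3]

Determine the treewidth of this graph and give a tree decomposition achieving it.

Every bag has size at most 3, so the width is 3 − 1 = 2 and tw(G) ≤ 2. Conversely, {0, 2, 3} is a clique of size 3, and the vertices of any clique must share a bag in every tree decomposition; so some bag has ≥ 3 vertices and tw(G) ≥ 2. Combining the bounds, tw(G) = 2.

Treewidth 2.
One optimal decomposition is:
Bags: B1 = {2, 3, 4}  B2 = {0, 2, 3}  B3 = {1, 2, 3}
Tree: B1–B2, B2–B3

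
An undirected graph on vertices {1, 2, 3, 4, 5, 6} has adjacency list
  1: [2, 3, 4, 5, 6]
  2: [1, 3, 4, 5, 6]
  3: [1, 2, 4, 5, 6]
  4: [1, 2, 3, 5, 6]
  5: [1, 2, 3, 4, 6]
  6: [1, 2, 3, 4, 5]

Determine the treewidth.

A width-5 tree decomposition is:
Bags: B1 = {1, 2, 3, 4, 5, 6}
Tree: (single bag)
With just one bag of size 6, the width is 6 − 1 = 5, so tw(G) ≤ 5. For the lower bound, the 6 vertices {1, 2, 3, 4, 5, 6} are pairwise adjacent, and any tree decomposition puts a clique entirely inside one bag — forcing width ≥ 5. The upper and lower bounds meet at 5, so that is the treewidth.

5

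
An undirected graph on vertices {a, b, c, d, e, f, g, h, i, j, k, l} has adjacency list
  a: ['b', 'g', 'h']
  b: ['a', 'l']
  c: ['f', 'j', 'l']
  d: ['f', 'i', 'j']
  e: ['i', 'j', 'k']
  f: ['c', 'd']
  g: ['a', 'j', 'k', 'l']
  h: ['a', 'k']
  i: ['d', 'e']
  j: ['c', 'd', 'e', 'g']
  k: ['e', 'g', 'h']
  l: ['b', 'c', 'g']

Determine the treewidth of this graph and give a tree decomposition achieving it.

The largest bag has 4 vertices, giving width 3; this decomposition certifies tw(G) ≤ 3. For the lower bound: the 4 vertex sets {a,b,h}, {l}, {g}, {c,e,j,k} are disjoint, each induces a connected subgraph, and every pair is joined by at least one edge of G. Contracting each set to a single vertex therefore yields K_{4} as a minor, and since treewidth is minor-monotone, tw(G) ≥ tw(K_{4}) = 3. Hence tw(G) = 3 exactly.

Treewidth 3.
Bags: B1 = {a, b, h, l}  B2 = {a, g, h, l}  B3 = {g, h, k, l}  B4 = {c, g, k, l}  B5 = {c, g, j, k}  B6 = {c, e, j, k}  B7 = {c, e, f, j}  B8 = {d, e, f, j}  B9 = {d, e, f, i}
Tree: B1–B2, B2–B3, B3–B4, B4–B5, B5–B6, B6–B7, B7–B8, B8–B9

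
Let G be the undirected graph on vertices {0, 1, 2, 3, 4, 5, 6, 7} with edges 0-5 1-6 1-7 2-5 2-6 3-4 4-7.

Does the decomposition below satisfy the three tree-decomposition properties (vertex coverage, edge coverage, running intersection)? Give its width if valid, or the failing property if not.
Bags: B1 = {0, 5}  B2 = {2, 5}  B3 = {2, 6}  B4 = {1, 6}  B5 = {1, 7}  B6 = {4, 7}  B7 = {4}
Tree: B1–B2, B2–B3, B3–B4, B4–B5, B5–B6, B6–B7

No — vertex 3 appears in no bag.

A tree decomposition must satisfy three properties: every vertex lies in some bag; for every edge, both endpoints lie together in some bag; and for every vertex, the bags containing it form a connected subtree. Here vertex 3 appears in no bag, so the decomposition is invalid.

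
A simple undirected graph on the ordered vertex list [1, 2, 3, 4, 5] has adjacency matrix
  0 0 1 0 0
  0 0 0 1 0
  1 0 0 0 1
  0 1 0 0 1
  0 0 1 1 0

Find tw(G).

A width-1 tree decomposition is:
Bags: B1 = {2, 4}  B2 = {4, 5}  B3 = {3, 5}  B4 = {1, 3}
Tree: B1–B2, B2–B3, B3–B4
The largest bag has 2 vertices, giving width 1; this decomposition certifies tw(G) ≤ 1. G has an edge, so its treewidth is at least 1. Combining the bounds, tw(G) = 1.

1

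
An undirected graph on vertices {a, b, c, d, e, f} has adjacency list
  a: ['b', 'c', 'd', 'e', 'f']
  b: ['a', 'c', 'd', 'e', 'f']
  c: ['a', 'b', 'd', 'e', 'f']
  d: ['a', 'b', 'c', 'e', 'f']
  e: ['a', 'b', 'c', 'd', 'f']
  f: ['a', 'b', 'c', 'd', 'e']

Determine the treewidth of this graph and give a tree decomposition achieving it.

A single bag containing all 6 vertices is trivially a valid decomposition of width 5. Conversely, {a, b, c, d, e, f} is a clique of size 6, and the vertices of any clique must share a bag in every tree decomposition; so some bag has ≥ 6 vertices and tw(G) ≥ 5. Combining the bounds, tw(G) = 5.

Treewidth 5.
One optimal decomposition is:
Bags: B1 = {a, b, c, d, e, f}
Tree: (single bag)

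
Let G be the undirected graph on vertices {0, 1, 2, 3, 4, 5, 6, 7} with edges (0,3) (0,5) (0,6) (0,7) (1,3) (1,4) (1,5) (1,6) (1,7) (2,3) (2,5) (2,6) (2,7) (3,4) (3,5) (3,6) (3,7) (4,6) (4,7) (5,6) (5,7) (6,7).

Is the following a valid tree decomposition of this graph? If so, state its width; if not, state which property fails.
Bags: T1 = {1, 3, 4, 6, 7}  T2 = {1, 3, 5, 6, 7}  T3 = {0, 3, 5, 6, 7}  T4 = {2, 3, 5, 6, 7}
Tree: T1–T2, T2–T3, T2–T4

Yes; width 4.

Every vertex of G appears in some bag (union = {0, 1, 2, 3, 4, 5, 6, 7}); every edge is covered by a bag; and for each vertex v the set of bags containing v is connected in the bag tree. The decomposition is therefore valid. The largest bag has 5 vertices, so the width is 4.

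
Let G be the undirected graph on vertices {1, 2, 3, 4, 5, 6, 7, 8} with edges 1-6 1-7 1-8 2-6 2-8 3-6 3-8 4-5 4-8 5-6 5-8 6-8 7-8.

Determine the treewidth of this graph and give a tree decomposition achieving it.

Treewidth 2.
One such decomposition:
Bags: B1 = {3, 6, 8}  B2 = {2, 6, 8}  B3 = {5, 6, 8}  B4 = {4, 5, 8}  B5 = {1, 6, 8}  B6 = {1, 7, 8}
Tree: B1–B2, B2–B3, B3–B4, B1–B5, B5–B6

Each bag holds 3 vertices, so the decomposition has width 2, which upper-bounds the treewidth. Conversely, {4, 5, 8} is a clique of size 3, and the vertices of any clique must share a bag in every tree decomposition; so some bag has ≥ 3 vertices and tw(G) ≥ 2. The upper and lower bounds meet at 2, so that is the treewidth.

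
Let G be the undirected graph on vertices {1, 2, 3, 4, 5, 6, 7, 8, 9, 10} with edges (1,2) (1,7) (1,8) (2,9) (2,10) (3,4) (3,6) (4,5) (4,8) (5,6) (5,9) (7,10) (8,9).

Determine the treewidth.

2

A width-2 tree decomposition is:
Bags: B1 = {3, 5, 6}  B2 = {3, 4, 5}  B3 = {4, 5, 9}  B4 = {4, 8, 9}  B5 = {2, 8, 9}  B6 = {1, 2, 8}  B7 = {1, 2, 10}  B8 = {1, 7, 10}
Tree: B1–B2, B2–B3, B3–B4, B4–B5, B5–B6, B6–B7, B7–B8
Every bag has size at most 3, so the width is 3 − 1 = 2 and tw(G) ≤ 2. Since 6–3–4–5–6 is a cycle in G, G is not acyclic. Forests are exactly the graphs of treewidth ≤ 1, so tw(G) ≥ 2. Hence tw(G) = 2 exactly.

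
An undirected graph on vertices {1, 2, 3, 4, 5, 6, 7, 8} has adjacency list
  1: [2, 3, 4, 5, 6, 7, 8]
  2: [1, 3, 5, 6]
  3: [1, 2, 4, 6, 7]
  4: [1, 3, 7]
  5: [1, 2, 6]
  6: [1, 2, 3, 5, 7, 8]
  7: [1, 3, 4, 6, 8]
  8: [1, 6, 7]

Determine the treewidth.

A width-3 tree decomposition is:
Bags: B1 = {1, 2, 5, 6}  B2 = {1, 2, 3, 6}  B3 = {1, 3, 6, 7}  B4 = {1, 6, 7, 8}  B5 = {1, 3, 4, 7}
Tree: B1–B2, B2–B3, B3–B4, B3–B5
The largest bag has 4 vertices, giving width 3; this decomposition certifies tw(G) ≤ 3. On the other hand G contains the 4-clique {1, 3, 4, 7}. A clique must lie in a single bag of any decomposition, so no decomposition can have width below 3. The upper and lower bounds meet at 3, so that is the treewidth.

3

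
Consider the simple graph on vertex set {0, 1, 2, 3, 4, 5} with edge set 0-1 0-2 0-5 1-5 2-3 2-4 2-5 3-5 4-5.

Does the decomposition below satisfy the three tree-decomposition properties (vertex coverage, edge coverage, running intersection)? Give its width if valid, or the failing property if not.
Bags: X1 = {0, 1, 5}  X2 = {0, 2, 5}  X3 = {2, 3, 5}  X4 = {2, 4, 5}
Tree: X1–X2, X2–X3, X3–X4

Yes; width 2.

Checking the three conditions: (i) the bags cover all of {0, 1, 2, 3, 4, 5}; (ii) for each edge, some bag contains both endpoints; (iii) the bags containing any fixed vertex form a subtree. All hold, so the decomposition is valid with width 3 − 1 = 2.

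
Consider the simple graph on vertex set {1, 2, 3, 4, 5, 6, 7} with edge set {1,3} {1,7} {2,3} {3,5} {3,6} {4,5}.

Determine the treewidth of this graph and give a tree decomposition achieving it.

Treewidth 1.
Bags: B1 = {2, 3}  B2 = {3, 5}  B3 = {4, 5}  B4 = {3, 6}  B5 = {1, 3}  B6 = {1, 7}
Tree: B1–B2, B2–B3, B2–B4, B2–B5, B5–B6

Each bag holds 2 vertices, so the decomposition has width 1, which upper-bounds the treewidth. Since G has at least one edge (e.g. 2–3), it is not an edgeless graph, so tw(G) ≥ 1. Therefore the treewidth is 1.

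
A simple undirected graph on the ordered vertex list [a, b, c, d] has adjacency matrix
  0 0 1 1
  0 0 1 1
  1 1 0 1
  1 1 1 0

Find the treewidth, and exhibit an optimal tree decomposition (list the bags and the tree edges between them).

The largest bag has 3 vertices, giving width 2; this decomposition certifies tw(G) ≤ 2. For the lower bound, the 3 vertices {a, c, d} are pairwise adjacent, and any tree decomposition puts a clique entirely inside one bag — forcing width ≥ 2. Hence tw(G) = 2 exactly.

Treewidth 2.
Bags: B1 = {a, c, d}  B2 = {b, c, d}
Tree: B1–B2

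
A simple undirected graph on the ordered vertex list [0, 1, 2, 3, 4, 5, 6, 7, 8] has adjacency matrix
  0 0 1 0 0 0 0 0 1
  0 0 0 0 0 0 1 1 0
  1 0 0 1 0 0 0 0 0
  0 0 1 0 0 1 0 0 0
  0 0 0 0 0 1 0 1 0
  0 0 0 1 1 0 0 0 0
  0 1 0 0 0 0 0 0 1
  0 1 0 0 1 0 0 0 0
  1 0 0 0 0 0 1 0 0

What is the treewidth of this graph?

2

A width-2 tree decomposition is:
Bags: B1 = {0, 2, 8}  B2 = {2, 6, 8}  B3 = {1, 2, 6}  B4 = {1, 2, 7}  B5 = {2, 4, 7}  B6 = {2, 4, 5}  B7 = {2, 3, 5}
Tree: B1–B2, B2–B3, B3–B4, B4–B5, B5–B6, B6–B7
Every bag has size at most 3, so the width is 3 − 1 = 2 and tw(G) ≤ 2. For the lower bound, G contains the cycle 2–0–8–6–1–7–4–5–3–2, so G is not a forest; only forests have treewidth ≤ 1, hence tw(G) ≥ 2. Combining the bounds, tw(G) = 2.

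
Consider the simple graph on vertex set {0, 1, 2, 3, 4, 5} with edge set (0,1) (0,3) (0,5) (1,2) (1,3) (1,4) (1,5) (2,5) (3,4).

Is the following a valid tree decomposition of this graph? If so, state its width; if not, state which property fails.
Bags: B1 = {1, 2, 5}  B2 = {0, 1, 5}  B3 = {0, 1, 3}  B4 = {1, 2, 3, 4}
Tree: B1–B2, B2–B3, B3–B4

No — bags containing vertex 2 are not connected in the tree.

A tree decomposition must satisfy three properties: every vertex lies in some bag; for every edge, both endpoints lie together in some bag; and for every vertex, the bags containing it form a connected subtree. Here bags containing vertex 2 are not connected in the tree, so the decomposition is invalid.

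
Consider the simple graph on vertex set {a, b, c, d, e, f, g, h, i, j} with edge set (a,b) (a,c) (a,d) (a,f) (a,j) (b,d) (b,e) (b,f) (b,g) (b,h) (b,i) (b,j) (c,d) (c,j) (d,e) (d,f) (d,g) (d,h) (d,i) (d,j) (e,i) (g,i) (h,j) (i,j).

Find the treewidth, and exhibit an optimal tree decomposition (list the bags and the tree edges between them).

Treewidth 3.
One such decomposition:
Bags: B1 = {b, d, i, j}  B2 = {a, b, d, j}  B3 = {b, d, e, i}  B4 = {b, d, g, i}  B5 = {b, d, h, j}  B6 = {a, c, d, j}  B7 = {a, b, d, f}
Tree: B1–B2, B1–B3, B1–B4, B2–B5, B2–B6, B2–B7

The largest bag has 4 vertices, giving width 3; this decomposition certifies tw(G) ≤ 3. Conversely, {a, c, d, j} is a clique of size 4, and the vertices of any clique must share a bag in every tree decomposition; so some bag has ≥ 4 vertices and tw(G) ≥ 3. Combining the bounds, tw(G) = 3.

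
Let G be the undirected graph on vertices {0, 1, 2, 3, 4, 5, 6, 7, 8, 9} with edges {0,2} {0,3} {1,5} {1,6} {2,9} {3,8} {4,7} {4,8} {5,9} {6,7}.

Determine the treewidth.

A width-2 tree decomposition is:
Bags: B1 = {0, 3, 8}  B2 = {0, 4, 8}  B3 = {0, 4, 7}  B4 = {0, 6, 7}  B5 = {0, 1, 6}  B6 = {0, 1, 5}  B7 = {0, 5, 9}  B8 = {0, 2, 9}
Tree: B1–B2, B2–B3, B3–B4, B4–B5, B5–B6, B6–B7, B7–B8
Every bag has size at most 3, so the width is 3 − 1 = 2 and tw(G) ≤ 2. The edges 0–3–8–4–7–6–1–5–9–2–0 form a cycle, so G is not a tree and its treewidth is at least 2. Hence tw(G) = 2 exactly.

2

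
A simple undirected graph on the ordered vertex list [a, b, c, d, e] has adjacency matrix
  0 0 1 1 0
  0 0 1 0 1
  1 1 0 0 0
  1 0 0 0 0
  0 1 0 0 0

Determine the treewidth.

A width-1 tree decomposition is:
Bags: B1 = {a, d}  B2 = {a, c}  B3 = {b, c}  B4 = {b, e}
Tree: B1–B2, B2–B3, B3–B4
Each bag holds 2 vertices, so the decomposition has width 1, which upper-bounds the treewidth. Any graph with an edge has treewidth ≥ 1, and G has the edge d–a. Hence tw(G) = 1 exactly.

1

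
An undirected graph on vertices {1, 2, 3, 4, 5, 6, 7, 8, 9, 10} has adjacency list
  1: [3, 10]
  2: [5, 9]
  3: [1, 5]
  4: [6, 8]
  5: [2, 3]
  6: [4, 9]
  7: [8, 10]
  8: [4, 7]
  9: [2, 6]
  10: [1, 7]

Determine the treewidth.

2

A width-2 tree decomposition is:
Bags: B1 = {4, 6, 9}  B2 = {2, 4, 9}  B3 = {2, 4, 5}  B4 = {3, 4, 5}  B5 = {1, 3, 4}  B6 = {1, 4, 10}  B7 = {4, 7, 10}  B8 = {4, 7, 8}
Tree: B1–B2, B2–B3, B3–B4, B4–B5, B5–B6, B6–B7, B7–B8
Each bag holds 3 vertices, so the decomposition has width 2, which upper-bounds the treewidth. The edges 4–6–9–2–5–3–1–10–7–8–4 form a cycle, so G is not a tree and its treewidth is at least 2. Hence tw(G) = 2 exactly.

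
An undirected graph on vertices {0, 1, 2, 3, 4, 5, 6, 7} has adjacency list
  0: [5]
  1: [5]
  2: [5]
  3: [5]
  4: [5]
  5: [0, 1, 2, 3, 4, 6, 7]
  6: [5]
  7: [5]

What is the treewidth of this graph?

A width-1 tree decomposition is:
Bags: B1 = {4, 5}  B2 = {2, 5}  B3 = {1, 5}  B4 = {3, 5}  B5 = {5, 6}  B6 = {5, 7}  B7 = {0, 5}
Tree: B1–B2, B2–B3, B3–B4, B4–B5, B1–B6, B1–B7
The largest bag has 2 vertices, giving width 1; this decomposition certifies tw(G) ≤ 1. Any graph with an edge has treewidth ≥ 1, and G has the edge 4–5. Therefore the treewidth is 1.

1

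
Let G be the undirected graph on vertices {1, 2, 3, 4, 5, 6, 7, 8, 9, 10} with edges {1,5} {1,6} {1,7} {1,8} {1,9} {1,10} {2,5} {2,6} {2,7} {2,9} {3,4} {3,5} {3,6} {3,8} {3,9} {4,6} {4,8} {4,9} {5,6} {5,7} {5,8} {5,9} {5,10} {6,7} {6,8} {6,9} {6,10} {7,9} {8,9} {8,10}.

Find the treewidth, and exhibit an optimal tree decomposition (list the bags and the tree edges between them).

Treewidth 4.
One optimal decomposition is:
Bags: B1 = {1, 5, 6, 8, 9}  B2 = {1, 5, 6, 7, 9}  B3 = {3, 5, 6, 8, 9}  B4 = {3, 4, 6, 8, 9}  B5 = {2, 5, 6, 7, 9}  B6 = {1, 5, 6, 8, 10}
Tree: B1–B2, B1–B3, B3–B4, B2–B5, B1–B6

The largest bag has 5 vertices, giving width 4; this decomposition certifies tw(G) ≤ 4. For the lower bound, the 5 vertices {3, 4, 6, 8, 9} are pairwise adjacent, and any tree decomposition puts a clique entirely inside one bag — forcing width ≥ 4. The upper and lower bounds meet at 4, so that is the treewidth.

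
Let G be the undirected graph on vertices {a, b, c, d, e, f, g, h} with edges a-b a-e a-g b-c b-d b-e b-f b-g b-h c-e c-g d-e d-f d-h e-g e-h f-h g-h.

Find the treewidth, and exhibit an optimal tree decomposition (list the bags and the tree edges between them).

Treewidth 3.
One such decomposition:
Bags: B1 = {b, d, e, h}  B2 = {b, e, g, h}  B3 = {a, b, e, g}  B4 = {b, c, e, g}  B5 = {b, d, f, h}
Tree: B1–B2, B2–B3, B2–B4, B1–B5

Every bag has size at most 4, so the width is 4 − 1 = 3 and tw(G) ≤ 3. Conversely, {b, d, e, h} is a clique of size 4, and the vertices of any clique must share a bag in every tree decomposition; so some bag has ≥ 4 vertices and tw(G) ≥ 3. Combining the bounds, tw(G) = 3.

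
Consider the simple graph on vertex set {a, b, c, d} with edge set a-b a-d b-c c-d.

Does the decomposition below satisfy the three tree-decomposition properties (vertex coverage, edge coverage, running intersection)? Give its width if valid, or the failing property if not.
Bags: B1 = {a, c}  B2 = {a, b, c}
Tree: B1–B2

A tree decomposition must satisfy three properties: every vertex lies in some bag; for every edge, both endpoints lie together in some bag; and for every vertex, the bags containing it form a connected subtree. Here vertex d appears in no bag, so the decomposition is invalid.

No — vertex d appears in no bag.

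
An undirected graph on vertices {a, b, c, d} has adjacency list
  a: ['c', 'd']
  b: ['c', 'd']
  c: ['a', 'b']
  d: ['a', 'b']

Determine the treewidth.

2

A width-2 tree decomposition is:
Bags: B1 = {b, c, d}  B2 = {a, c, d}
Tree: B1–B2
Each bag holds 3 vertices, so the decomposition has width 2, which upper-bounds the treewidth. The edges c–b–d–a–c form a cycle, so G is not a tree and its treewidth is at least 2. The upper and lower bounds meet at 2, so that is the treewidth.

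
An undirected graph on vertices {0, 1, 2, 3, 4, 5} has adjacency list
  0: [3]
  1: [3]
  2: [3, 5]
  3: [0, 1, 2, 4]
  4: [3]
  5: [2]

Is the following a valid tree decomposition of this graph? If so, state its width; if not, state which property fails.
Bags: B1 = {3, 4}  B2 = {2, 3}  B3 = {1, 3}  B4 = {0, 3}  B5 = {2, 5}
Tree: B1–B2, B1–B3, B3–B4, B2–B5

Yes; width 1.

Every vertex of G appears in some bag (union = {0, 1, 2, 3, 4, 5}); every edge is covered by a bag; and for each vertex v the set of bags containing v is connected in the bag tree. The decomposition is therefore valid. The largest bag has 2 vertices, so the width is 1.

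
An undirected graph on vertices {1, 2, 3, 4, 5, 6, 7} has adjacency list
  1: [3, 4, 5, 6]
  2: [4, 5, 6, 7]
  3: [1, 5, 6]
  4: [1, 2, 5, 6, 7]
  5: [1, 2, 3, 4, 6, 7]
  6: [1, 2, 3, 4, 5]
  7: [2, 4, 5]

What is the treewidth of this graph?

A width-3 tree decomposition is:
Bags: B1 = {1, 3, 5, 6}  B2 = {1, 4, 5, 6}  B3 = {2, 4, 5, 6}  B4 = {2, 4, 5, 7}
Tree: B1–B2, B2–B3, B3–B4
Each bag holds 4 vertices, so the decomposition has width 3, which upper-bounds the treewidth. Conversely, {1, 3, 5, 6} is a clique of size 4, and the vertices of any clique must share a bag in every tree decomposition; so some bag has ≥ 4 vertices and tw(G) ≥ 3. Therefore the treewidth is 3.

3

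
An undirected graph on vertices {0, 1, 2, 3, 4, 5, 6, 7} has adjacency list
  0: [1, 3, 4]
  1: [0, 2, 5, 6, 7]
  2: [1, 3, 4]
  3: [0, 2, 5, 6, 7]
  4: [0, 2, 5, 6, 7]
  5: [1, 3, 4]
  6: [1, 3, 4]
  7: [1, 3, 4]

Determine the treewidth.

A width-3 tree decomposition is:
Bags: B1 = {0, 1, 3, 4}  B2 = {1, 3, 4, 7}  B3 = {1, 2, 3, 4}  B4 = {1, 3, 4, 6}  B5 = {1, 3, 4, 5}
Tree: B1–B2, B2–B3, B3–B4, B4–B5
The largest bag has 4 vertices, giving width 3; this decomposition certifies tw(G) ≤ 3. For the lower bound: the 4 vertex sets {0,1}, {3,7}, {4}, {2} are disjoint, each induces a connected subgraph, and every pair is joined by at least one edge of G. Contracting each set to a single vertex therefore yields K_{4} as a minor, and since treewidth is minor-monotone, tw(G) ≥ tw(K_{4}) = 3. Therefore the treewidth is 3.

3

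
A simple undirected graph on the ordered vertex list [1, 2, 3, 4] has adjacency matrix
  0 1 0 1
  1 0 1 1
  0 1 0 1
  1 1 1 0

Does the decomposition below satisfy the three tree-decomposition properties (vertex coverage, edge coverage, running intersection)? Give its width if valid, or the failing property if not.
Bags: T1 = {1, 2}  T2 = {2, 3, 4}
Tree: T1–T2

No — edge (4,1) lies in no bag.

A tree decomposition must satisfy three properties: every vertex lies in some bag; for every edge, both endpoints lie together in some bag; and for every vertex, the bags containing it form a connected subtree. Here edge (4,1) lies in no bag, so the decomposition is invalid.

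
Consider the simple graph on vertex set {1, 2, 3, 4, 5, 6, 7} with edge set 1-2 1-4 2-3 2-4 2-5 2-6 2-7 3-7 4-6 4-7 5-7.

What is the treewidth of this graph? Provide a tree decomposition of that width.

Each bag holds 3 vertices, so the decomposition has width 2, which upper-bounds the treewidth. On the other hand G contains the 3-clique {2, 3, 7}. A clique must lie in a single bag of any decomposition, so no decomposition can have width below 2. Combining the bounds, tw(G) = 2.

Treewidth 2.
One such decomposition:
Bags: B1 = {1, 2, 4}  B2 = {2, 4, 7}  B3 = {2, 5, 7}  B4 = {2, 4, 6}  B5 = {2, 3, 7}
Tree: B1–B2, B2–B3, B1–B4, B2–B5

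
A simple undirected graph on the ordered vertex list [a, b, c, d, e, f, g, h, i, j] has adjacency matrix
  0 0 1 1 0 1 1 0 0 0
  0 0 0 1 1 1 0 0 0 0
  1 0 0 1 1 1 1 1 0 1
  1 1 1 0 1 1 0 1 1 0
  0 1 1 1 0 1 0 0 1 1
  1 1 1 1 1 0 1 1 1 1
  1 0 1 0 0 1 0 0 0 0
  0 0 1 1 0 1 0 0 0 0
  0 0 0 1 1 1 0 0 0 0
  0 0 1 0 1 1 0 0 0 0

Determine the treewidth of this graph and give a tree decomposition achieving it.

Each bag holds 4 vertices, so the decomposition has width 3, which upper-bounds the treewidth. On the other hand G contains the 4-clique {c, d, e, f}. A clique must lie in a single bag of any decomposition, so no decomposition can have width below 3. Therefore the treewidth is 3.

Treewidth 3.
One such decomposition:
Bags: B1 = {c, d, f, h}  B2 = {c, d, e, f}  B3 = {a, c, d, f}  B4 = {b, d, e, f}  B5 = {c, e, f, j}  B6 = {d, e, f, i}  B7 = {a, c, f, g}
Tree: B1–B2, B2–B3, B2–B4, B2–B5, B2–B6, B3–B7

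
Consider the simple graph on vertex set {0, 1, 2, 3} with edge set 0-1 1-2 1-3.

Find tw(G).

A width-1 tree decomposition is:
Bags: B1 = {0, 1}  B2 = {1, 2}  B3 = {1, 3}
Tree: B1–B2, B1–B3
The largest bag has 2 vertices, giving width 1; this decomposition certifies tw(G) ≤ 1. Since G has at least one edge (e.g. 1–0), it is not an edgeless graph, so tw(G) ≥ 1. The upper and lower bounds meet at 1, so that is the treewidth.

1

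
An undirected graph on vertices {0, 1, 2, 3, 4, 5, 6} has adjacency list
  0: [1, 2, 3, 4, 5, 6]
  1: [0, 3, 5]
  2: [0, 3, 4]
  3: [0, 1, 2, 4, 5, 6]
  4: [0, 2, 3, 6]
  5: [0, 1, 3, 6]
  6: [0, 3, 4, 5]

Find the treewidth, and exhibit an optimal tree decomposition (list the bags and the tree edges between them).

Treewidth 3.
Bags: B1 = {0, 1, 3, 5}  B2 = {0, 3, 5, 6}  B3 = {0, 3, 4, 6}  B4 = {0, 2, 3, 4}
Tree: B1–B2, B2–B3, B3–B4

The largest bag has 4 vertices, giving width 3; this decomposition certifies tw(G) ≤ 3. Conversely, {0, 1, 3, 5} is a clique of size 4, and the vertices of any clique must share a bag in every tree decomposition; so some bag has ≥ 4 vertices and tw(G) ≥ 3. Hence tw(G) = 3 exactly.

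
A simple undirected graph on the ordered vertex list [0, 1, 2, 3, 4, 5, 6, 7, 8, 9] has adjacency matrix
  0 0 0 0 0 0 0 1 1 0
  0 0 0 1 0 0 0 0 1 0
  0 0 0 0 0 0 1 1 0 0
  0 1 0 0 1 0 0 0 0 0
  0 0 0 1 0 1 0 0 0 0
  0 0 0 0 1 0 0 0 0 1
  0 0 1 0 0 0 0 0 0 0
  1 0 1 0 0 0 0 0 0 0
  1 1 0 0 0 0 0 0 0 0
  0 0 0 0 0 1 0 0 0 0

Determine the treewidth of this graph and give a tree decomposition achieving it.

Treewidth 1.
Bags: B1 = {2, 6}  B2 = {2, 7}  B3 = {0, 7}  B4 = {0, 8}  B5 = {1, 8}  B6 = {1, 3}  B7 = {3, 4}  B8 = {4, 5}  B9 = {5, 9}
Tree: B1–B2, B2–B3, B3–B4, B4–B5, B5–B6, B6–B7, B7–B8, B8–B9

Each bag holds 2 vertices, so the decomposition has width 1, which upper-bounds the treewidth. G has an edge, so its treewidth is at least 1. Combining the bounds, tw(G) = 1.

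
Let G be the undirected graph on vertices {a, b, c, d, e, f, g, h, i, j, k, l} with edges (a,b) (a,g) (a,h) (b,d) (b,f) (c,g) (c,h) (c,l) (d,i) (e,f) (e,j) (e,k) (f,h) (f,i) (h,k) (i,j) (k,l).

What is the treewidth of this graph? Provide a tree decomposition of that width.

Every bag has size at most 4, so the width is 4 − 1 = 3 and tw(G) ≤ 3. For the lower bound: the 4 vertex sets {c,g,l}, {k}, {h}, {a,b,e,f} are disjoint, each induces a connected subgraph, and every pair is joined by at least one edge of G. Contracting each set to a single vertex therefore yields K_{4} as a minor, and since treewidth is minor-monotone, tw(G) ≥ tw(K_{4}) = 3. Combining the bounds, tw(G) = 3.

Treewidth 3.
One optimal decomposition is:
Bags: B1 = {c, g, k, l}  B2 = {c, g, h, k}  B3 = {a, g, h, k}  B4 = {a, e, h, k}  B5 = {a, e, f, h}  B6 = {a, b, e, f}  B7 = {b, e, f, j}  B8 = {b, f, i, j}  B9 = {b, d, i, j}
Tree: B1–B2, B2–B3, B3–B4, B4–B5, B5–B6, B6–B7, B7–B8, B8–B9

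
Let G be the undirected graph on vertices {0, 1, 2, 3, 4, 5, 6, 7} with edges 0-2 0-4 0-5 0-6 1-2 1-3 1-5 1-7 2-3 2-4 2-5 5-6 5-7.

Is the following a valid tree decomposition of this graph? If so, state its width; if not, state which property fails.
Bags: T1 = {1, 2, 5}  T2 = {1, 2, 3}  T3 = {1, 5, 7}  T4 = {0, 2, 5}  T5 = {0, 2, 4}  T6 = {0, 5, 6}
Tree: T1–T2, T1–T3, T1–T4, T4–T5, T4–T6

Vertex coverage: the bags together contain {0, 1, 2, 3, 4, 5, 6, 7}, the full vertex set. Edge coverage: each edge of G has both endpoints in at least one bag. Running intersection: for every vertex, the bags containing it form a connected subtree. All three properties hold, so this is a valid tree decomposition of width max|bag| − 1 = 2, and hence tw(G) ≤ 2.

Yes; width 2.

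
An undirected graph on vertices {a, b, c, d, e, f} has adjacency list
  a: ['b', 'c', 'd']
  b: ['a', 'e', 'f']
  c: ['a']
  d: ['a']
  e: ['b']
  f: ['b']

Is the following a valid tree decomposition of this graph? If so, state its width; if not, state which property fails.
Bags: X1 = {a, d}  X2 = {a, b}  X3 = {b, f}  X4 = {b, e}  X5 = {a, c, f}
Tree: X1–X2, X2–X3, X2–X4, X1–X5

A tree decomposition must satisfy three properties: every vertex lies in some bag; for every edge, both endpoints lie together in some bag; and for every vertex, the bags containing it form a connected subtree. Here bags containing vertex f are not connected in the tree, so the decomposition is invalid.

No — bags containing vertex f are not connected in the tree.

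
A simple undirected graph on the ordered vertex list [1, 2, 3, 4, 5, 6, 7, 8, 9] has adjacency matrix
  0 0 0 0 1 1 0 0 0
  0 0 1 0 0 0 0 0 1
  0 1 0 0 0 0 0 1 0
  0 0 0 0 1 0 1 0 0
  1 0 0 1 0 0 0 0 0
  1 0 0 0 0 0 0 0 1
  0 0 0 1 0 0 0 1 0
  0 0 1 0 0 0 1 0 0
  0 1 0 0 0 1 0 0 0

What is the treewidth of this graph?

2

A width-2 tree decomposition is:
Bags: B1 = {2, 3, 8}  B2 = {2, 8, 9}  B3 = {6, 8, 9}  B4 = {1, 6, 8}  B5 = {1, 5, 8}  B6 = {4, 5, 8}  B7 = {4, 7, 8}
Tree: B1–B2, B2–B3, B3–B4, B4–B5, B5–B6, B6–B7
The largest bag has 3 vertices, giving width 2; this decomposition certifies tw(G) ≤ 2. The edges 8–3–2–9–6–1–5–4–7–8 form a cycle, so G is not a tree and its treewidth is at least 2. The upper and lower bounds meet at 2, so that is the treewidth.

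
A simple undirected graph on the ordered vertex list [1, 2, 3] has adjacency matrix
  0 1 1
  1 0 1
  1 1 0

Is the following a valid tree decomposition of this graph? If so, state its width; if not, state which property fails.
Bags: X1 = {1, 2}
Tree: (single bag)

No — vertex 3 appears in no bag.

A tree decomposition must satisfy three properties: every vertex lies in some bag; for every edge, both endpoints lie together in some bag; and for every vertex, the bags containing it form a connected subtree. Here vertex 3 appears in no bag, so the decomposition is invalid.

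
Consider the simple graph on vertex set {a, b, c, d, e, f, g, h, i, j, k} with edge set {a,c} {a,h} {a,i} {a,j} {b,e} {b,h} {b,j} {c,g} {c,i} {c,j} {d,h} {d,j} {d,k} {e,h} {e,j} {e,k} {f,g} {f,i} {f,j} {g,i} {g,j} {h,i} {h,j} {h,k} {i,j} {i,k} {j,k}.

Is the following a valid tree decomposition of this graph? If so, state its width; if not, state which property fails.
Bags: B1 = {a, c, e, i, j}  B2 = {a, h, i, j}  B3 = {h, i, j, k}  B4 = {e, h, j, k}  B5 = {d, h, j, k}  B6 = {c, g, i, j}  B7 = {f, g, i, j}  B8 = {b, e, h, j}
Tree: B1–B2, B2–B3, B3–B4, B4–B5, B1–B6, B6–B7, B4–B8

A tree decomposition must satisfy three properties: every vertex lies in some bag; for every edge, both endpoints lie together in some bag; and for every vertex, the bags containing it form a connected subtree. Here bags containing vertex e are not connected in the tree, so the decomposition is invalid.

No — bags containing vertex e are not connected in the tree.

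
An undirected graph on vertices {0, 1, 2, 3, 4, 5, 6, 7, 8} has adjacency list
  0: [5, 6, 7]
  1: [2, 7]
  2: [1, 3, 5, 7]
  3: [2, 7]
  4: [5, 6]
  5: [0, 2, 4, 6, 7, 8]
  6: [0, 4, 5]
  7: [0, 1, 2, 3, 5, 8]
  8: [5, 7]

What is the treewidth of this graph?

A width-2 tree decomposition is:
Bags: B1 = {0, 5, 7}  B2 = {5, 7, 8}  B3 = {2, 5, 7}  B4 = {2, 3, 7}  B5 = {0, 5, 6}  B6 = {4, 5, 6}  B7 = {1, 2, 7}
Tree: B1–B2, B1–B3, B3–B4, B1–B5, B5–B6, B3–B7
The largest bag has 3 vertices, giving width 2; this decomposition certifies tw(G) ≤ 2. Conversely, {1, 2, 7} is a clique of size 3, and the vertices of any clique must share a bag in every tree decomposition; so some bag has ≥ 3 vertices and tw(G) ≥ 2. Combining the bounds, tw(G) = 2.

2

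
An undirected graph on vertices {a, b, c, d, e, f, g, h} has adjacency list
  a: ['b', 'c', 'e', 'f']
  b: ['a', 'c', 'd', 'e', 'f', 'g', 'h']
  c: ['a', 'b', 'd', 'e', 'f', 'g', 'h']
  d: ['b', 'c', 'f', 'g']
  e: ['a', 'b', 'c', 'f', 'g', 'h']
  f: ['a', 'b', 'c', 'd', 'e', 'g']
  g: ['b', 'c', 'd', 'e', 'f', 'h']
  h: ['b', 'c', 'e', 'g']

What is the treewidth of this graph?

A width-4 tree decomposition is:
Bags: B1 = {b, c, e, g, h}  B2 = {b, c, e, f, g}  B3 = {a, b, c, e, f}  B4 = {b, c, d, f, g}
Tree: B1–B2, B2–B3, B2–B4
The largest bag has 5 vertices, giving width 4; this decomposition certifies tw(G) ≤ 4. For the lower bound, the 5 vertices {b, c, e, g, h} are pairwise adjacent, and any tree decomposition puts a clique entirely inside one bag — forcing width ≥ 4. The upper and lower bounds meet at 4, so that is the treewidth.

4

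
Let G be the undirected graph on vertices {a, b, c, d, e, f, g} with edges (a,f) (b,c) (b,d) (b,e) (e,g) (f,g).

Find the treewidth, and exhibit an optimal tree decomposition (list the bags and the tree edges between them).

The largest bag has 2 vertices, giving width 1; this decomposition certifies tw(G) ≤ 1. Since G has at least one edge (e.g. d–b), it is not an edgeless graph, so tw(G) ≥ 1. Combining the bounds, tw(G) = 1.

Treewidth 1.
One optimal decomposition is:
Bags: B1 = {b, d}  B2 = {b, c}  B3 = {b, e}  B4 = {e, g}  B5 = {f, g}  B6 = {a, f}
Tree: B1–B2, B1–B3, B3–B4, B4–B5, B5–B6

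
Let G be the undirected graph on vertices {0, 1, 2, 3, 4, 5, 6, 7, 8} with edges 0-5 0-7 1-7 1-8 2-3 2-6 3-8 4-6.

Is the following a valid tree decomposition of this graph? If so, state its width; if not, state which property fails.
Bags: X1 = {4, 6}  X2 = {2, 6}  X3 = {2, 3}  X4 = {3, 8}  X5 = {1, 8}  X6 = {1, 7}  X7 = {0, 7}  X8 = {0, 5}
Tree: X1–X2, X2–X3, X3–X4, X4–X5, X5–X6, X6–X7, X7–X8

Yes; width 1.

Checking the three conditions: (i) the bags cover all of {0, 1, 2, 3, 4, 5, 6, 7, 8}; (ii) for each edge, some bag contains both endpoints; (iii) the bags containing any fixed vertex form a subtree. All hold, so the decomposition is valid with width 2 − 1 = 1.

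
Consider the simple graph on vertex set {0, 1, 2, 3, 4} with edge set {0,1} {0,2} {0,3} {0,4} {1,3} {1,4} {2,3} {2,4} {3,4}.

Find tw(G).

A width-3 tree decomposition is:
Bags: B1 = {0, 1, 3, 4}  B2 = {0, 2, 3, 4}
Tree: B1–B2
Every bag has size at most 4, so the width is 4 − 1 = 3 and tw(G) ≤ 3. Conversely, {0, 1, 3, 4} is a clique of size 4, and the vertices of any clique must share a bag in every tree decomposition; so some bag has ≥ 4 vertices and tw(G) ≥ 3. Therefore the treewidth is 3.

3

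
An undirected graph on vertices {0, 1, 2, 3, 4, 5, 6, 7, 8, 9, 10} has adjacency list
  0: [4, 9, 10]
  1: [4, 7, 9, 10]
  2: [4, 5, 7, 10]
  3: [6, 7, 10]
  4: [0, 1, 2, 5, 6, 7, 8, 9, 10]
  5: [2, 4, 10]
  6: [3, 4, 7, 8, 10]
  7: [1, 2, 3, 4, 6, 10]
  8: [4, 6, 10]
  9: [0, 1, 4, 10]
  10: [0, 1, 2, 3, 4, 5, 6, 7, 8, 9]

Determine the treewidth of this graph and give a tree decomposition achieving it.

Each bag holds 4 vertices, so the decomposition has width 3, which upper-bounds the treewidth. Conversely, {3, 6, 7, 10} is a clique of size 4, and the vertices of any clique must share a bag in every tree decomposition; so some bag has ≥ 4 vertices and tw(G) ≥ 3. The upper and lower bounds meet at 3, so that is the treewidth.

Treewidth 3.
One such decomposition:
Bags: B1 = {3, 6, 7, 10}  B2 = {4, 6, 7, 10}  B3 = {2, 4, 7, 10}  B4 = {2, 4, 5, 10}  B5 = {1, 4, 7, 10}  B6 = {1, 4, 9, 10}  B7 = {0, 4, 9, 10}  B8 = {4, 6, 8, 10}
Tree: B1–B2, B2–B3, B3–B4, B3–B5, B5–B6, B6–B7, B2–B8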